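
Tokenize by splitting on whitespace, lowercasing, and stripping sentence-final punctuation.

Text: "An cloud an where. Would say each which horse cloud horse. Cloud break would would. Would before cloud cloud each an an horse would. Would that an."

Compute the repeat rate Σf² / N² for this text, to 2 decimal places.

0.14

Frequencies: would:6, an:5, cloud:5, horse:3, each:2, where:1, say:1, which:1, break:1, before:1, that:1
Σf² = 105; N² = 729
Repeat rate = 105 / 729 = 0.14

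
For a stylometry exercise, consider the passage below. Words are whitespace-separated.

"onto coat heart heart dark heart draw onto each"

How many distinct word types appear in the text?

6

Distinct types: {coat, dark, draw, each, heart, onto}
V = 6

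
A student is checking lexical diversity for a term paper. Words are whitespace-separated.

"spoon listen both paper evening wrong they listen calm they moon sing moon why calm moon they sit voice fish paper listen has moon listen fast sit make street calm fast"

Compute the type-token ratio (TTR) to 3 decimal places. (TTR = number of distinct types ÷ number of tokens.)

0.581

N = 31 tokens, V = 18 types.
TTR = V / N = 18 / 31 = 0.581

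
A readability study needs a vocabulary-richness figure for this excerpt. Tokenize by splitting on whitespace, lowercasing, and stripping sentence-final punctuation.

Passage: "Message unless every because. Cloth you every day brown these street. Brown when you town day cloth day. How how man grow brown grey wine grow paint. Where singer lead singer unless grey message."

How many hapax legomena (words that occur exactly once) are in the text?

10

Frequencies: day:3, brown:3, message:2, unless:2, every:2, cloth:2, you:2, how:2, grow:2, grey:2, singer:2, because:1, these:1, street:1, when:1, town:1, man:1, wine:1, paint:1, where:1, … (1 more, each freq 1)
Hapax (freq=1): because, lead, man, paint, street, these, town, when, where, wine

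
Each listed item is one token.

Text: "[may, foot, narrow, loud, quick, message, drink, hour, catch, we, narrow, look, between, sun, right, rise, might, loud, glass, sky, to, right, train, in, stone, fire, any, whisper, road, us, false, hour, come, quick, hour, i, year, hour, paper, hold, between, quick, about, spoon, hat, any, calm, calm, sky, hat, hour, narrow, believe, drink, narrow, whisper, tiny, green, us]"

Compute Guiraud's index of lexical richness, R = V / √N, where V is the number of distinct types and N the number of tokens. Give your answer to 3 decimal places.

N = 59, V = 40.
√N = 7.681146
R = 40 / 7.681146 = 5.208

5.208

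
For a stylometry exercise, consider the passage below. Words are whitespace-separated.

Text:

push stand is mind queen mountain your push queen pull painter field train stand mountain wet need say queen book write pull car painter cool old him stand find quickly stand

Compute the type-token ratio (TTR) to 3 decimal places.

0.710

N = 31 tokens, V = 22 types.
TTR = V / N = 22 / 31 = 0.710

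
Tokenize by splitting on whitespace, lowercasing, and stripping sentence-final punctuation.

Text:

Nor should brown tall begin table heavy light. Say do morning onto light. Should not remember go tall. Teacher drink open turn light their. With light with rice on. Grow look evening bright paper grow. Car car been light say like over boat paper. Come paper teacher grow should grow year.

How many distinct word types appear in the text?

35

Distinct types: {been, begin, boat, bright, brown, car, come, do, drink, evening, go, grow, heavy, light, like, look, morning, nor, not, on, onto, open, over, paper, remember, rice, say, should, table, tall, teacher, their, turn, with, year}
V = 35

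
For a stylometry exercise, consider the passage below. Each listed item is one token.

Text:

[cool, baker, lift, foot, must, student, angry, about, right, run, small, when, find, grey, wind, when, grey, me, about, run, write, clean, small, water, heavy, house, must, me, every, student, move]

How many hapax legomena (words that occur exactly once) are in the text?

15

Frequencies: must:2, student:2, about:2, run:2, small:2, when:2, grey:2, me:2, cool:1, baker:1, lift:1, foot:1, angry:1, right:1, find:1, wind:1, write:1, clean:1, water:1, heavy:1, … (3 more, each freq 1)
Hapax (freq=1): angry, baker, clean, cool, every, find, foot, heavy, house, lift, move, right, water, wind, write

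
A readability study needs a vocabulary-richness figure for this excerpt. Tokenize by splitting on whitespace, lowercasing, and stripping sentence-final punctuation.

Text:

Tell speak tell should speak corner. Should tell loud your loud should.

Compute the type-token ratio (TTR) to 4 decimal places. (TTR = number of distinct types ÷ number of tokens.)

N = 12 tokens, V = 6 types.
TTR = V / N = 6 / 12 = 0.5000

0.5000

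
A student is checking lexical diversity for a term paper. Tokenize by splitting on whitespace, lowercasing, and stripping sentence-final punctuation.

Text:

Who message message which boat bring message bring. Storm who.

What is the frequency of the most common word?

Frequencies: message:3, who:2, bring:2, which:1, boat:1, storm:1
Most common: 'message' with frequency 3.

3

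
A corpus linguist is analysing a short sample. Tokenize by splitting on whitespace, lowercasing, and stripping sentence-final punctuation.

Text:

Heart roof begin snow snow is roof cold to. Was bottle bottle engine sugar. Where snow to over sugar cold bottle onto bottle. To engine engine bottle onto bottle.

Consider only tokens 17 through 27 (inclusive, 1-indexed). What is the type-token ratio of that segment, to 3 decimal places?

Segment tokens 17–27: to, over, sugar, cold, bottle, onto, bottle, to, engine, engine, bottle
Segment N = 11, segment V = 7.
TTR = 7 / 11 = 0.636

0.636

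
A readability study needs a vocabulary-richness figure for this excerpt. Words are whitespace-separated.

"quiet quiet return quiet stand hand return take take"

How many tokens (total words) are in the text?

Tokens: quiet, quiet, return, quiet, stand, hand, return, take, take
N = 9

9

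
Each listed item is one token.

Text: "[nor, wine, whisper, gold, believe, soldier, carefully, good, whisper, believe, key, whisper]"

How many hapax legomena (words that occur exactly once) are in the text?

7

Frequencies: whisper:3, believe:2, nor:1, wine:1, gold:1, soldier:1, carefully:1, good:1, key:1
Hapax (freq=1): carefully, gold, good, key, nor, soldier, wine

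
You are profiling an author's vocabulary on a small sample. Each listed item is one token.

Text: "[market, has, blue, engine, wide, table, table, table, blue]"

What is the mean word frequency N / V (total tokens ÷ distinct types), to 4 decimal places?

N = 9 tokens, V = 6 types.
Mean frequency = N / V = 9 / 6 = 1.5000

1.5000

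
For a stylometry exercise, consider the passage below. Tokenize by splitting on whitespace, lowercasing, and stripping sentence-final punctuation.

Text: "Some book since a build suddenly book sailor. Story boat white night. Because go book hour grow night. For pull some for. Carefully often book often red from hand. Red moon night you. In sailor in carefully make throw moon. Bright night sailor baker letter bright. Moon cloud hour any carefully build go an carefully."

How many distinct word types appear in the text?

Distinct types: {a, an, any, baker, because, boat, book, bright, build, carefully, cloud, for, from, go, grow, hand, hour, in, letter, make, moon, night, often, pull, red, sailor, since, some, story, suddenly, throw, white, you}
V = 33

33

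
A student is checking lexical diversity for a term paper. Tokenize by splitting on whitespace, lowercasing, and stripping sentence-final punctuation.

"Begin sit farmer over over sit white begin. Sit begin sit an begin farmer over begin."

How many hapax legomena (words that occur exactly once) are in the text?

2

Frequencies: begin:5, sit:4, over:3, farmer:2, white:1, an:1
Hapax (freq=1): an, white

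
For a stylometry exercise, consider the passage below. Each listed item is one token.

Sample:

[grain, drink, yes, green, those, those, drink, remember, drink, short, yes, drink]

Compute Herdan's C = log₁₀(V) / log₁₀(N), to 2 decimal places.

N = 12, V = 7.
log₁₀(V) = 0.845098, log₁₀(N) = 1.079181
C = 0.845098 / 1.079181 = 0.78

0.78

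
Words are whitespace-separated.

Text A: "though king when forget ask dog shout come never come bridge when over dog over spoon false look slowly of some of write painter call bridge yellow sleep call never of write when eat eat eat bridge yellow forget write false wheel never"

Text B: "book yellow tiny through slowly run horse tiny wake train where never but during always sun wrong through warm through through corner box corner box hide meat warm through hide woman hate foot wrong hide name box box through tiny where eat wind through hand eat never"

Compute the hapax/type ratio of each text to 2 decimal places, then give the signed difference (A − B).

A: hapax=11, V=24, ratio=0.46
B: hapax=18, V=28, ratio=0.64
Difference = 0.46 − 0.64 = -0.18

-0.18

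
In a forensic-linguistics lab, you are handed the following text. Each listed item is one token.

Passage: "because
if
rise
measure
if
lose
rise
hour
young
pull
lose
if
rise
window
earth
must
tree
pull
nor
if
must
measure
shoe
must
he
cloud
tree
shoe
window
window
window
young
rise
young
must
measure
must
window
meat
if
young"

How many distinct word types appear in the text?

Distinct types: {because, cloud, earth, he, hour, if, lose, measure, meat, must, nor, pull, rise, shoe, tree, window, young}
V = 17

17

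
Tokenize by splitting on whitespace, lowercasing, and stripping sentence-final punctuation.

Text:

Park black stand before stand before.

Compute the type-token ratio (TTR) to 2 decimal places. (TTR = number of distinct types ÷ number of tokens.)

N = 6 tokens, V = 4 types.
TTR = V / N = 4 / 6 = 0.67

0.67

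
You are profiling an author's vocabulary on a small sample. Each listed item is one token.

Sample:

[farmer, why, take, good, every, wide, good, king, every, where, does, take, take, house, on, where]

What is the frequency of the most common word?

Frequencies: take:3, good:2, every:2, where:2, farmer:1, why:1, wide:1, king:1, does:1, house:1, on:1
Most common: 'take' with frequency 3.

3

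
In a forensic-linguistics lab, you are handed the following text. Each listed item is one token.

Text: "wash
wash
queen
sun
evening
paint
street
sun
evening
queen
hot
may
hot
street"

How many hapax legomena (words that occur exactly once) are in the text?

Frequencies: wash:2, queen:2, sun:2, evening:2, street:2, hot:2, paint:1, may:1
Hapax (freq=1): may, paint

2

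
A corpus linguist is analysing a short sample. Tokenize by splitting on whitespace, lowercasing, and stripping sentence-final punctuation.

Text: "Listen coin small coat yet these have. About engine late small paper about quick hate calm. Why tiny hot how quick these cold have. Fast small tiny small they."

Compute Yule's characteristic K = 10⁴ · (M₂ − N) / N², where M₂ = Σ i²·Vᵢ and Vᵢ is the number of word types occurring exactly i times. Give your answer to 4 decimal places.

Frequencies: small:4, these:2, have:2, about:2, quick:2, tiny:2, listen:1, coin:1, coat:1, yet:1, engine:1, late:1, paper:1, hate:1, calm:1, why:1, hot:1, how:1, cold:1, fast:1, … (1 more, each freq 1)
N = 29. Frequency spectrum: V_1=15, V_2=5, V_4=1
M₂ = 1²·15 + 2²·5 + 4²·1 = 51
K = 10000 × (51 − 29) / 29² = 261.5933

261.5933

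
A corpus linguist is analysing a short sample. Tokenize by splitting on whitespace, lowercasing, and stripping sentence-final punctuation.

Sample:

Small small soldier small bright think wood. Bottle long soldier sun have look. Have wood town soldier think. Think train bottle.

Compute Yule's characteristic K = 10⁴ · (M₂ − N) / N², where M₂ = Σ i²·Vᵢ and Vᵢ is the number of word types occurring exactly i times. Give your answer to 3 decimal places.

Frequencies: small:3, soldier:3, think:3, wood:2, bottle:2, have:2, bright:1, long:1, sun:1, look:1, town:1, train:1
N = 21. Frequency spectrum: V_1=6, V_2=3, V_3=3
M₂ = 1²·6 + 2²·3 + 3²·3 = 45
K = 10000 × (45 − 21) / 21² = 544.218

544.218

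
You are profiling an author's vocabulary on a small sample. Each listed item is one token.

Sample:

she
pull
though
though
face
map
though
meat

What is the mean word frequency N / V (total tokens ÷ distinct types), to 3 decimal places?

N = 8 tokens, V = 6 types.
Mean frequency = N / V = 8 / 6 = 1.333

1.333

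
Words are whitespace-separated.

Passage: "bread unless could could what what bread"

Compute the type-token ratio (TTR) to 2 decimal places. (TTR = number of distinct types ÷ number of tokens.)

0.57

N = 7 tokens, V = 4 types.
TTR = V / N = 4 / 7 = 0.57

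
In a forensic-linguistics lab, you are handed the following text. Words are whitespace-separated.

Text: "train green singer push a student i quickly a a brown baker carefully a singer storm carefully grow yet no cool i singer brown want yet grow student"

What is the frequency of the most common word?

4

Frequencies: a:4, singer:3, student:2, i:2, brown:2, carefully:2, grow:2, yet:2, train:1, green:1, push:1, quickly:1, baker:1, storm:1, no:1, cool:1, want:1
Most common: 'a' with frequency 4.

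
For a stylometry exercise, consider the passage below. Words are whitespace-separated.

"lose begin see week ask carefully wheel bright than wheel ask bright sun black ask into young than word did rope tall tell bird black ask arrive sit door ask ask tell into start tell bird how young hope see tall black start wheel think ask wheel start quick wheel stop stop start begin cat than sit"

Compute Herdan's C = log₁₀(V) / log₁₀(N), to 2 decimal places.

0.83

N = 57, V = 29.
log₁₀(V) = 1.462398, log₁₀(N) = 1.755875
C = 1.462398 / 1.755875 = 0.83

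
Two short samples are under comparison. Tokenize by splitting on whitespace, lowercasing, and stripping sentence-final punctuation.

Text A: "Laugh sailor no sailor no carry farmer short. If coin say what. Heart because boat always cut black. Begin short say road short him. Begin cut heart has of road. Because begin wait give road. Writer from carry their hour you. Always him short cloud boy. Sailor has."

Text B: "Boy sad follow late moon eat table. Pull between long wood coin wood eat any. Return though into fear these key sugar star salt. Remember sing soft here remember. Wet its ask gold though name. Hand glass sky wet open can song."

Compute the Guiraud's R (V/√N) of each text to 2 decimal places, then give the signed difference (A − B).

A: V=30, N=48, R=4.33
B: V=37, N=42, R=5.71
Difference = 4.33 − 5.71 = -1.38

-1.38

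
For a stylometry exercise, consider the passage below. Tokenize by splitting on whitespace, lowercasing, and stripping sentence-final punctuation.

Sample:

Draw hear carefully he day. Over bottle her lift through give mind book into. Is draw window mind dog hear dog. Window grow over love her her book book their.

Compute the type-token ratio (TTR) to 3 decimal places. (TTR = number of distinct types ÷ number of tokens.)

0.667

N = 30 tokens, V = 20 types.
TTR = V / N = 20 / 30 = 0.667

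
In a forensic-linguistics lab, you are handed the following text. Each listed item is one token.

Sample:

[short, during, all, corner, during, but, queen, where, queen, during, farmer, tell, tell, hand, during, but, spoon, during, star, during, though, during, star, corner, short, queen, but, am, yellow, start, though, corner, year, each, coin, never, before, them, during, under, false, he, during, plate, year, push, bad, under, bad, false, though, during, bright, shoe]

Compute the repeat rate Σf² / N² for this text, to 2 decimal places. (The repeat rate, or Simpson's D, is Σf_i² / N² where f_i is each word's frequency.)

Frequencies: during:10, corner:3, but:3, queen:3, though:3, short:2, tell:2, star:2, year:2, under:2, false:2, bad:2, all:1, where:1, farmer:1, hand:1, spoon:1, am:1, yellow:1, start:1, … (10 more, each freq 1)
Σf² = 182; N² = 2916
Repeat rate = 182 / 2916 = 0.06

0.06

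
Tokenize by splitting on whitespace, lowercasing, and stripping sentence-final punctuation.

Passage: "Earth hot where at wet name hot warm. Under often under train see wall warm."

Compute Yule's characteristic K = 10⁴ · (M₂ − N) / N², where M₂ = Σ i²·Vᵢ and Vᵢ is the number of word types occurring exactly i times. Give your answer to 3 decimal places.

Frequencies: hot:2, warm:2, under:2, earth:1, where:1, at:1, wet:1, name:1, often:1, train:1, see:1, wall:1
N = 15. Frequency spectrum: V_1=9, V_2=3
M₂ = 1²·9 + 2²·3 = 21
K = 10000 × (21 − 15) / 15² = 266.667

266.667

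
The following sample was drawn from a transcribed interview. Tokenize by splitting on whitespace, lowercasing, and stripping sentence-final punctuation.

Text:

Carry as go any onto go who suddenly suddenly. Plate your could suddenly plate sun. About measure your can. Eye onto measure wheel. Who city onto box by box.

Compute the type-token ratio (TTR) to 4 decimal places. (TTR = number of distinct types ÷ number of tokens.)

N = 29 tokens, V = 19 types.
TTR = V / N = 19 / 29 = 0.6552

0.6552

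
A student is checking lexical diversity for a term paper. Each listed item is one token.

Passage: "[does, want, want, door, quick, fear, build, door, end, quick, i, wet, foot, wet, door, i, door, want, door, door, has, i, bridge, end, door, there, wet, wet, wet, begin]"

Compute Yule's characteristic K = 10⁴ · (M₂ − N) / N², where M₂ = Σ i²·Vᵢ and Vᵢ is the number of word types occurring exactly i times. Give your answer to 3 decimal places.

866.667

Frequencies: door:7, wet:5, want:3, i:3, quick:2, end:2, does:1, fear:1, build:1, foot:1, has:1, bridge:1, there:1, begin:1
N = 30. Frequency spectrum: V_1=8, V_2=2, V_3=2, V_5=1, V_7=1
M₂ = 1²·8 + 2²·2 + 3²·2 + 5²·1 + 7²·1 = 108
K = 10000 × (108 − 30) / 30² = 866.667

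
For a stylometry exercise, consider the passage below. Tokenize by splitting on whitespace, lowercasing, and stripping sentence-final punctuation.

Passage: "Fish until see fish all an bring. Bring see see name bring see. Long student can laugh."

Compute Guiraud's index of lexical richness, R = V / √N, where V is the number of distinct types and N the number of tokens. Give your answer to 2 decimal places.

N = 17, V = 11.
√N = 4.123106
R = 11 / 4.123106 = 2.67

2.67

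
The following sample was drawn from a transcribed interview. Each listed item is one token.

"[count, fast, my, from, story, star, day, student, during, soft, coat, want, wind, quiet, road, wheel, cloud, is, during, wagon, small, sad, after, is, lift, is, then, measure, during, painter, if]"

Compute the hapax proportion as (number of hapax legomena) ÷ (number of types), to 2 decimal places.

Frequencies: during:3, is:3, count:1, fast:1, my:1, from:1, story:1, star:1, day:1, student:1, soft:1, coat:1, want:1, wind:1, quiet:1, road:1, wheel:1, cloud:1, wagon:1, small:1, … (7 more, each freq 1)
Hapax count = 25; type count = 27.
Ratio = 25 / 27 = 0.93

0.93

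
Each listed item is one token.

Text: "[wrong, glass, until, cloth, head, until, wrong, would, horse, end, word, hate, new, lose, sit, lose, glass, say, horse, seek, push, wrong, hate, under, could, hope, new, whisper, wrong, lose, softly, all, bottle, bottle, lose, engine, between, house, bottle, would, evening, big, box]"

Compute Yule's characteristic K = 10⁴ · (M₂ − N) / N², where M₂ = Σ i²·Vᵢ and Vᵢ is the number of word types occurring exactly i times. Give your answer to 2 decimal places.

Frequencies: wrong:4, lose:4, bottle:3, glass:2, until:2, would:2, horse:2, hate:2, new:2, cloth:1, head:1, end:1, word:1, sit:1, say:1, seek:1, push:1, under:1, could:1, hope:1, … (9 more, each freq 1)
N = 43. Frequency spectrum: V_1=20, V_2=6, V_3=1, V_4=2
M₂ = 1²·20 + 2²·6 + 3²·1 + 4²·2 = 85
K = 10000 × (85 − 43) / 43² = 227.15

227.15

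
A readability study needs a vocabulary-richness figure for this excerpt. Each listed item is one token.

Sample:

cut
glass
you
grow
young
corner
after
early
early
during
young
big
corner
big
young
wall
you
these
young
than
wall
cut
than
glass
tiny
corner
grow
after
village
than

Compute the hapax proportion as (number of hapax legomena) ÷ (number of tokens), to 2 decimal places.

0.13

Frequencies: young:4, corner:3, than:3, cut:2, glass:2, you:2, grow:2, after:2, early:2, big:2, wall:2, during:1, these:1, tiny:1, village:1
Hapax count = 4; token count = 30.
Ratio = 4 / 30 = 0.13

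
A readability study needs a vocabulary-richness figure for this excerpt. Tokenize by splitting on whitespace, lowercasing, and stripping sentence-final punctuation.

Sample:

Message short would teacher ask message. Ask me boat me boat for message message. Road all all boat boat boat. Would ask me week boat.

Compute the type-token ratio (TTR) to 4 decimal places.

0.4400

N = 25 tokens, V = 11 types.
TTR = V / N = 11 / 25 = 0.4400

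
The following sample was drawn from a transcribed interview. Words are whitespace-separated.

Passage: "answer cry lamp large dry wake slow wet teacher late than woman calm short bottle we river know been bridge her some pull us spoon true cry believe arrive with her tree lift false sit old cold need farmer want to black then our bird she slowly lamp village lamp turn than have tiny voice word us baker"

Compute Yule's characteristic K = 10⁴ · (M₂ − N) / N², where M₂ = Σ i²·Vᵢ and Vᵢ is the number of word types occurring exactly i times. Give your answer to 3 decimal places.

Frequencies: lamp:3, cry:2, than:2, her:2, us:2, answer:1, large:1, dry:1, wake:1, slow:1, wet:1, teacher:1, late:1, woman:1, calm:1, short:1, bottle:1, we:1, river:1, know:1, … (32 more, each freq 1)
N = 58. Frequency spectrum: V_1=47, V_2=4, V_3=1
M₂ = 1²·47 + 2²·4 + 3²·1 = 72
K = 10000 × (72 − 58) / 58² = 41.617

41.617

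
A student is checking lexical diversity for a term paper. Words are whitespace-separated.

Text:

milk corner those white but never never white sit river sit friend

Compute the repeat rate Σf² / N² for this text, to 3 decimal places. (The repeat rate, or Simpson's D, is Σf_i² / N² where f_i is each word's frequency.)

0.125

Frequencies: white:2, never:2, sit:2, milk:1, corner:1, those:1, but:1, river:1, friend:1
Σf² = 18; N² = 144
Repeat rate = 18 / 144 = 0.125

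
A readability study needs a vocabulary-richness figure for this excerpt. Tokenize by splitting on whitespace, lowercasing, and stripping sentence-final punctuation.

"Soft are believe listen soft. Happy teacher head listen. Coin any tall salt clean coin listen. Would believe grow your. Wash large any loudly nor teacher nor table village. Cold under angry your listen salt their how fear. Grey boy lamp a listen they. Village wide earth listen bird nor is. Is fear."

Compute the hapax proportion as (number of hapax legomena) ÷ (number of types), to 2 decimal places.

Frequencies: listen:6, nor:3, soft:2, believe:2, teacher:2, coin:2, any:2, salt:2, your:2, village:2, fear:2, is:2, are:1, happy:1, head:1, tall:1, clean:1, would:1, grow:1, wash:1, … (16 more, each freq 1)
Hapax count = 24; type count = 36.
Ratio = 24 / 36 = 0.67

0.67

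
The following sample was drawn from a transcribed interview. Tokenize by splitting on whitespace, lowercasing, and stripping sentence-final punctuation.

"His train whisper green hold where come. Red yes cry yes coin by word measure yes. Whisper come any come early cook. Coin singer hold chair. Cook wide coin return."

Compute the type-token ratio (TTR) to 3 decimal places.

N = 30 tokens, V = 21 types.
TTR = V / N = 21 / 30 = 0.700

0.700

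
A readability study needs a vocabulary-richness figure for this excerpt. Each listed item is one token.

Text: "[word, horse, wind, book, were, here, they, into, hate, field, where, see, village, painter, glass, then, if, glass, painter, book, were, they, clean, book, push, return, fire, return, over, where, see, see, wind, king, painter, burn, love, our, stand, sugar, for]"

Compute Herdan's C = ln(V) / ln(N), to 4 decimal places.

N = 41, V = 29.
ln(V) = 3.367296, ln(N) = 3.713572
C = 3.367296 / 3.713572 = 0.9068

0.9068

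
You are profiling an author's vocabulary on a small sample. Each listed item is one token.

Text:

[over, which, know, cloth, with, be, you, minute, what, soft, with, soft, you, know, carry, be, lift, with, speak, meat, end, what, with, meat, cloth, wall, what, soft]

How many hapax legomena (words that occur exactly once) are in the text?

Frequencies: with:4, what:3, soft:3, know:2, cloth:2, be:2, you:2, meat:2, over:1, which:1, minute:1, carry:1, lift:1, speak:1, end:1, wall:1
Hapax (freq=1): carry, end, lift, minute, over, speak, wall, which

8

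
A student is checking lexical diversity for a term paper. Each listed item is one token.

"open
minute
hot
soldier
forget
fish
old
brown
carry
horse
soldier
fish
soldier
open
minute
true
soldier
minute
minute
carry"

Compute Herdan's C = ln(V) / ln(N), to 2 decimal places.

N = 20, V = 11.
ln(V) = 2.397895, ln(N) = 2.995732
C = 2.397895 / 2.995732 = 0.80

0.80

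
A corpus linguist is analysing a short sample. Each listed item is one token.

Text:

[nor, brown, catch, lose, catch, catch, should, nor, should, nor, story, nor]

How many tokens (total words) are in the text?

12

Tokens: nor, brown, catch, lose, catch, catch, should, nor, should, nor, story, nor
N = 12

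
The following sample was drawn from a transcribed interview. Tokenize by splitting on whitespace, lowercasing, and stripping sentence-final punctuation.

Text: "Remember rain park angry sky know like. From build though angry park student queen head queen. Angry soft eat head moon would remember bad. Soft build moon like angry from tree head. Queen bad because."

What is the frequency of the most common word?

Frequencies: angry:4, queen:3, head:3, remember:2, park:2, like:2, from:2, build:2, soft:2, moon:2, bad:2, rain:1, sky:1, know:1, though:1, student:1, eat:1, would:1, tree:1, because:1
Most common: 'angry' with frequency 4.

4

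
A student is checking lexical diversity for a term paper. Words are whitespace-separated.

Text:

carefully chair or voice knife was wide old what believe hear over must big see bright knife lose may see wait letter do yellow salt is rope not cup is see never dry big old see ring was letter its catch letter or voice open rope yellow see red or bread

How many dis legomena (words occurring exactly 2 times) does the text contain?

Frequencies: see:5, or:3, letter:3, voice:2, knife:2, was:2, old:2, big:2, yellow:2, is:2, rope:2, carefully:1, chair:1, wide:1, what:1, believe:1, hear:1, over:1, must:1, bright:1, … (15 more, each freq 1)
Words with frequency 2: big, is, knife, old, rope, voice, was, yellow

8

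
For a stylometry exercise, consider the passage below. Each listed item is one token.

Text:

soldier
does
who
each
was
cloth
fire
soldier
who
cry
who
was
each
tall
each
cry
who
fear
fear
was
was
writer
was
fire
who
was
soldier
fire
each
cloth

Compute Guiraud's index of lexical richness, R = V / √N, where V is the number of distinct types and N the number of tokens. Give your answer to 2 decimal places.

2.01

N = 30, V = 11.
√N = 5.477226
R = 11 / 5.477226 = 2.01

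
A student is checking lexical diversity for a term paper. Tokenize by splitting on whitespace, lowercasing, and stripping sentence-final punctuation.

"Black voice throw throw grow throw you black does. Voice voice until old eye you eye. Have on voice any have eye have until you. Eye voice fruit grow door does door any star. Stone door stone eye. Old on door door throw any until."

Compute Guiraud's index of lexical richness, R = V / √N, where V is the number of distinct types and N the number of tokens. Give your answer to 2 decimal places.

N = 45, V = 16.
√N = 6.708204
R = 16 / 6.708204 = 2.39

2.39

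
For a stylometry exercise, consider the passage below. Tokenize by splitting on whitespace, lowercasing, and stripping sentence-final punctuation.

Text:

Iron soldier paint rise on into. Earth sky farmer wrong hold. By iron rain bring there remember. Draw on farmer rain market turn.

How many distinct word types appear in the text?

Distinct types: {bring, by, draw, earth, farmer, hold, into, iron, market, on, paint, rain, remember, rise, sky, soldier, there, turn, wrong}
V = 19

19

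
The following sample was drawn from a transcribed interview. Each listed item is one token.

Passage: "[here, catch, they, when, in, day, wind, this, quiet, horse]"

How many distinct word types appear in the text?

Distinct types: {catch, day, here, horse, in, quiet, they, this, when, wind}
V = 10

10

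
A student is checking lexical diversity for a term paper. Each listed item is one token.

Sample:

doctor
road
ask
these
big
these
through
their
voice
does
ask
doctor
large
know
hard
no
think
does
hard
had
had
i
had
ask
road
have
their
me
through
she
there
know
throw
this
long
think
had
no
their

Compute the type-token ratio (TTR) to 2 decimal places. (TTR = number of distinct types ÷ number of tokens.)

N = 39 tokens, V = 23 types.
TTR = V / N = 23 / 39 = 0.59

0.59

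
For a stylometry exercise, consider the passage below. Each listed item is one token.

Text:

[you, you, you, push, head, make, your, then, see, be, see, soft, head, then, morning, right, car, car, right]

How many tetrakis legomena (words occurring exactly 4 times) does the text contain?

Frequencies: you:3, head:2, then:2, see:2, right:2, car:2, push:1, make:1, your:1, be:1, soft:1, morning:1
Words with frequency 4: (none)

0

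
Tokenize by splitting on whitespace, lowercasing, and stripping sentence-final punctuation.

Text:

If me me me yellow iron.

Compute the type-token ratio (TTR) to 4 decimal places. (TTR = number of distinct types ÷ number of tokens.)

N = 6 tokens, V = 4 types.
TTR = V / N = 4 / 6 = 0.6667

0.6667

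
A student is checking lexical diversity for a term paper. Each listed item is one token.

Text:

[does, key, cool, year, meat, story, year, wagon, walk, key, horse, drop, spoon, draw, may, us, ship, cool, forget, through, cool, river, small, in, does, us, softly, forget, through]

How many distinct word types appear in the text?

Distinct types: {cool, does, draw, drop, forget, horse, in, key, may, meat, river, ship, small, softly, spoon, story, through, us, wagon, walk, year}
V = 21

21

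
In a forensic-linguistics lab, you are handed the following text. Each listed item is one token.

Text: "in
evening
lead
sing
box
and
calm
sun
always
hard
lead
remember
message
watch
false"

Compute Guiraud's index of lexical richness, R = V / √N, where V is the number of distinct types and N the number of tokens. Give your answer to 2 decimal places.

3.61

N = 15, V = 14.
√N = 3.872983
R = 14 / 3.872983 = 3.61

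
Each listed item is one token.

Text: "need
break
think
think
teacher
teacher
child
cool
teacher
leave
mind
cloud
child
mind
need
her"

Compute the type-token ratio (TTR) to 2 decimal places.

N = 16 tokens, V = 10 types.
TTR = V / N = 10 / 16 = 0.63

0.63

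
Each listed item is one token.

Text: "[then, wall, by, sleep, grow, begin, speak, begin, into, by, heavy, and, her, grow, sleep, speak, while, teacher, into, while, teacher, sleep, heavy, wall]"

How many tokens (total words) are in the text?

Tokens: then, wall, by, sleep, grow, begin, speak, begin, into, by, heavy, and, her, grow, sleep, speak, while, teacher, into, while, teacher, sleep, heavy, wall
N = 24

24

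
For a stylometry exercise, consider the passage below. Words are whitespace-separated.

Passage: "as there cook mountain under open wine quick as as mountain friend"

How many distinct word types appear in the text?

9

Distinct types: {as, cook, friend, mountain, open, quick, there, under, wine}
V = 9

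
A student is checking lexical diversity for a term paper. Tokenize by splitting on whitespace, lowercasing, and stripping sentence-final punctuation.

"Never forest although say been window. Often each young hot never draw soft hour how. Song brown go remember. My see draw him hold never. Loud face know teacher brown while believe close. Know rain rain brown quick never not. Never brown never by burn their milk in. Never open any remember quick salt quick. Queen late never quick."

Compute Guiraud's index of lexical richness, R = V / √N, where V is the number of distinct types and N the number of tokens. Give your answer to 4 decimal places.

5.4679

N = 59, V = 42.
√N = 7.681146
R = 42 / 7.681146 = 5.4679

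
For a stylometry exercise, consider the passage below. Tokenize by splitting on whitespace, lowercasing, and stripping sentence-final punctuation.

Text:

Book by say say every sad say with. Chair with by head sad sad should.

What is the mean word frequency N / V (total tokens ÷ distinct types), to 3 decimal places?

N = 15 tokens, V = 9 types.
Mean frequency = N / V = 15 / 9 = 1.667

1.667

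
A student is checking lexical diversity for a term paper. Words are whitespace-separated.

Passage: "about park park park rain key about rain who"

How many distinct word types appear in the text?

5

Distinct types: {about, key, park, rain, who}
V = 5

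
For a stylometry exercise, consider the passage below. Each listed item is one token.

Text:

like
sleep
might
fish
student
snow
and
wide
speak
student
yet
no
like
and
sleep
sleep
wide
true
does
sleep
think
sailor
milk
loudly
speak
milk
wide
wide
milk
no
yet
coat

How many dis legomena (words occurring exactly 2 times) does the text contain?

6

Frequencies: sleep:4, wide:4, milk:3, like:2, student:2, and:2, speak:2, yet:2, no:2, might:1, fish:1, snow:1, true:1, does:1, think:1, sailor:1, loudly:1, coat:1
Words with frequency 2: and, like, no, speak, student, yet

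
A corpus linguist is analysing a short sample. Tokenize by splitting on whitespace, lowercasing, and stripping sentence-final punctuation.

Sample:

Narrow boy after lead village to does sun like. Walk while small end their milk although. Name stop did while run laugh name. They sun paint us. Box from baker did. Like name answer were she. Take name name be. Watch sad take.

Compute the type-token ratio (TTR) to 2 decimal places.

N = 43 tokens, V = 34 types.
TTR = V / N = 34 / 43 = 0.79

0.79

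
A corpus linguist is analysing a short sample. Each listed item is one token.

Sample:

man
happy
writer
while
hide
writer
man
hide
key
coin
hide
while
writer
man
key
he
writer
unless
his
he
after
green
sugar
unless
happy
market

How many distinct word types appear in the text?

Distinct types: {after, coin, green, happy, he, hide, his, key, man, market, sugar, unless, while, writer}
V = 14

14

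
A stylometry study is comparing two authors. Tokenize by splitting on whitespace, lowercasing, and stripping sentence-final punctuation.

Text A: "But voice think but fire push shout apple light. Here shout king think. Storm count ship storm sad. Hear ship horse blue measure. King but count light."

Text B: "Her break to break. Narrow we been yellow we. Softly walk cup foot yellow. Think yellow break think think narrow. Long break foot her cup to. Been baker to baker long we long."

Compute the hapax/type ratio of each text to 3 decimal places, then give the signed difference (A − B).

A: hapax=10, V=18, ratio=0.556
B: hapax=2, V=14, ratio=0.143
Difference = 0.556 − 0.143 = 0.413

0.413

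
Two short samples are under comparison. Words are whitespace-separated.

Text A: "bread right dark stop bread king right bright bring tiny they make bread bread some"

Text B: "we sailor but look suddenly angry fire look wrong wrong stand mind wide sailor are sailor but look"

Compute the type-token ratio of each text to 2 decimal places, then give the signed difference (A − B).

0.06

TTR(A) = 11/15 = 0.73
TTR(B) = 12/18 = 0.67
Difference = 0.73 − 0.67 = 0.06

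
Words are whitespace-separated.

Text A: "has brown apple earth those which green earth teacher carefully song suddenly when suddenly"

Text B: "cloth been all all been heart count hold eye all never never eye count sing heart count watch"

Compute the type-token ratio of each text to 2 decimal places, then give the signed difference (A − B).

0.30

TTR(A) = 12/14 = 0.86
TTR(B) = 10/18 = 0.56
Difference = 0.86 − 0.56 = 0.30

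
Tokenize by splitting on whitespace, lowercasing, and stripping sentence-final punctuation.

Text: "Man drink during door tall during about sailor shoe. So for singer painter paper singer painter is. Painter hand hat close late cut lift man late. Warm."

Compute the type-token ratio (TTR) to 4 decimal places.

0.7778

N = 27 tokens, V = 21 types.
TTR = V / N = 21 / 27 = 0.7778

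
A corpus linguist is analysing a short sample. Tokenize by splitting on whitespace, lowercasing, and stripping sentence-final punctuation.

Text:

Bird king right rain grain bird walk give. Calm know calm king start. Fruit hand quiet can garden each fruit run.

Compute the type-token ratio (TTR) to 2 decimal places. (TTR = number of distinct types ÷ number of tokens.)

N = 21 tokens, V = 17 types.
TTR = V / N = 17 / 21 = 0.81

0.81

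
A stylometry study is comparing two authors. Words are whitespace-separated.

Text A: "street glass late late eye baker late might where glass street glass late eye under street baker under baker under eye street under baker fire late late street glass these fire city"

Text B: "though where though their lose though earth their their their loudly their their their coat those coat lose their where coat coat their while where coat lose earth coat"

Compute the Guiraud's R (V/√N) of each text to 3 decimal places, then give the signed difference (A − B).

A: V=11, N=32, R=1.945
B: V=9, N=29, R=1.671
Difference = 1.945 − 1.671 = 0.274

0.274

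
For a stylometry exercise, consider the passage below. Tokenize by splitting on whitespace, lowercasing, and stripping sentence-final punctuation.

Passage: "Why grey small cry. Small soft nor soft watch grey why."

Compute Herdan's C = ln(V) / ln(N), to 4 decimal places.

0.8115

N = 11, V = 7.
ln(V) = 1.945910, ln(N) = 2.397895
C = 1.945910 / 2.397895 = 0.8115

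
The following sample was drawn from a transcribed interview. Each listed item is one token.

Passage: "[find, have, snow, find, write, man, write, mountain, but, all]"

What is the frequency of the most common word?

2

Frequencies: find:2, write:2, have:1, snow:1, man:1, mountain:1, but:1, all:1
Most common: 'find' with frequency 2.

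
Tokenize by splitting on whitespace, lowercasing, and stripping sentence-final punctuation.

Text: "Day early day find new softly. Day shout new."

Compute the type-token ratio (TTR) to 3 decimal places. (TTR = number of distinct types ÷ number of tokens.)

0.667

N = 9 tokens, V = 6 types.
TTR = V / N = 6 / 9 = 0.667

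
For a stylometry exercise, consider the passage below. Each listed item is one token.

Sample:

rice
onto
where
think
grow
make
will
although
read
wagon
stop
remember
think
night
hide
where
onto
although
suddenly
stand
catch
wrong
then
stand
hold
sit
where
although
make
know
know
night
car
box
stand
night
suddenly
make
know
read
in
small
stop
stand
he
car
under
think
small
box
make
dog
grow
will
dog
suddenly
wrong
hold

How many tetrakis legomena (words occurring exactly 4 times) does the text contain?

Frequencies: make:4, stand:4, where:3, think:3, although:3, night:3, suddenly:3, know:3, onto:2, grow:2, will:2, read:2, stop:2, wrong:2, hold:2, car:2, box:2, small:2, dog:2, rice:1, … (9 more, each freq 1)
Words with frequency 4: make, stand

2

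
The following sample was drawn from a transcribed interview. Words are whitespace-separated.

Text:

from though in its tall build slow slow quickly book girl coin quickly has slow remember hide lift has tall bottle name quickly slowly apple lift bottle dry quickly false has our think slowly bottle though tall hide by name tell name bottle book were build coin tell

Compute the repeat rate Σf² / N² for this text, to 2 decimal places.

0.05

Frequencies: quickly:4, bottle:4, tall:3, slow:3, has:3, name:3, though:2, build:2, book:2, coin:2, hide:2, lift:2, slowly:2, tell:2, from:1, in:1, its:1, girl:1, remember:1, apple:1, … (6 more, each freq 1)
Σf² = 112; N² = 2304
Repeat rate = 112 / 2304 = 0.05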